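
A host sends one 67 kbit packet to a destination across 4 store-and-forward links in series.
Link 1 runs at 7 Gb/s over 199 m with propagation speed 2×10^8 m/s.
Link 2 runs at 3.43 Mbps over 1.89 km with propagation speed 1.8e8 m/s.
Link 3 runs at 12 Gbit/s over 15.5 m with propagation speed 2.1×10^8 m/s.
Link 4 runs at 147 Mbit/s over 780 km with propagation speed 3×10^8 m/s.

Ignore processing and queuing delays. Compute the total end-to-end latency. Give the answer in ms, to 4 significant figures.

L = 67000 bits.
Transmission delays (L/R per hop): 0.00957143, 19.5335, 0.00558333, 0.455782 ms; sum = 20.0045 ms.
Propagation delays (d/s per hop): 0.000995, 0.0105, 7.38095e-05, 2.6 ms; sum = 2.61157 ms.
End-to-end = 22.62 ms.

22.62 ms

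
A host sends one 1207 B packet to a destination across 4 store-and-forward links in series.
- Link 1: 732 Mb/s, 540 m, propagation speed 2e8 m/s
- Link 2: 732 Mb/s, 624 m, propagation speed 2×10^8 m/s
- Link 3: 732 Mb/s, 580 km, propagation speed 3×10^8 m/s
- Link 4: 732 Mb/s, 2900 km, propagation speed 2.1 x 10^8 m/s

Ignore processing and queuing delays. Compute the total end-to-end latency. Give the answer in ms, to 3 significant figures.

15.8 ms

L = 1207 × 8 = 9656 bits.
Transmission delay per hop = L/R = 9656/732000000 = 0.0131913 ms; 4 hops → 0.052765 ms.
Propagation delays (d/s per hop): 0.0027, 0.00312, 1.93333, 13.8095 ms; sum = 15.7487 ms.
End-to-end = 15.8 ms.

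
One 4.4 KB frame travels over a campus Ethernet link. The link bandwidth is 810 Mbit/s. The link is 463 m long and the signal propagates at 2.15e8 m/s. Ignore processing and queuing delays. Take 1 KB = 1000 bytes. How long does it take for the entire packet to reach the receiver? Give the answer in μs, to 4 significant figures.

45.61 μs

L = 35200 bits.
Transmission delay = L/R = 35200 / 810000000 = 43.4568 μs.
Propagation delay = d/s = 463 m / 215000000 m/s = 2.15349 μs.
Total = 45.61 μs.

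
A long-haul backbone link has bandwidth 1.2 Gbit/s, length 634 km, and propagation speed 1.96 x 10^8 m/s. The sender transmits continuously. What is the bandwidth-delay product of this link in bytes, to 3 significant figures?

485000 bytes

Propagation delay = 634000 / 196000000 = 0.00323469 s.
BDP = R × t_prop = 1200000000 × 0.00323469 = 3881630 bits.
In bytes: 3881630/8 = 485000 bytes.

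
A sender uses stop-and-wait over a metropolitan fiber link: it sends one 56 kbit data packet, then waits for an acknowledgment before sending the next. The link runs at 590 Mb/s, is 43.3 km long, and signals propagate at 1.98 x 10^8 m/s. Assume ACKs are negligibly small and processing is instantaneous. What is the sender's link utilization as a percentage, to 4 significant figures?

17.83 %

t_tx = L/R = 56000/590000000 = 9.49153e-05 s.
t_prop = 43300/198000000 = 0.000218687 s; RTT = 0.000437374 s.
Cycle = t_tx + RTT = 0.000532289 s.
Utilization = t_tx / cycle = 9.49153e-05/0.000532289 = 17.83 %.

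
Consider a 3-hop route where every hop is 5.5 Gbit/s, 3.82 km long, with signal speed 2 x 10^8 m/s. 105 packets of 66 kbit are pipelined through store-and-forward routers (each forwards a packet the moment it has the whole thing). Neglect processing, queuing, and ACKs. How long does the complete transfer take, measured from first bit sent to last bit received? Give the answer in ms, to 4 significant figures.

Per-hop transmission t_tx = L/R = 66000/5500000000 = 0.012 ms.
Per-hop propagation t_prop = 3820/200000000 = 0.0191 ms.
Pipeline fill: first packet needs 3·t_tx to clear all hops; remaining 104 packets each add one t_tx.
Total = (3+105-1)·t_tx + 3·t_prop = 107·0.012 + 3·0.0191 = 1.341 ms.

1.341 ms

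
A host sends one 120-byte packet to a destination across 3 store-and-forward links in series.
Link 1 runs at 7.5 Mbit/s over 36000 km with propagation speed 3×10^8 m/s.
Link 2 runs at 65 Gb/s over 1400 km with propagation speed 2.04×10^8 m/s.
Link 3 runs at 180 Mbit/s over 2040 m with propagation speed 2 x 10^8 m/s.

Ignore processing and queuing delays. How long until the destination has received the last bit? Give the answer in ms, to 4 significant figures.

L = 120 × 8 = 960 bits.
Transmission delays (L/R per hop): 0.128, 1.47692e-05, 0.00533333 ms; sum = 0.133348 ms.
Propagation delays (d/s per hop): 120, 6.86275, 0.0102 ms; sum = 126.873 ms.
End-to-end = 127.0 ms.

127.0 ms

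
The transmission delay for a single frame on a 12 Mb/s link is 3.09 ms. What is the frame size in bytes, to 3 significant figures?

4640 bytes

L = R × t_tx = 12000000 b/s × 0.00309 s = 37080 bits.
In bytes: 37080 / 8 = 4640 bytes.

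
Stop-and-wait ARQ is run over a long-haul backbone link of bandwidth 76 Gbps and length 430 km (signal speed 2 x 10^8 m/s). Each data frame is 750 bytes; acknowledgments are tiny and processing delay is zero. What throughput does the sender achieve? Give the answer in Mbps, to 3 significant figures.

t_tx = L/R = 6000/76000000000 = 7.89474e-08 s.
t_prop = 430000/200000000 = 0.00215 s; RTT = 0.0043 s.
Cycle = t_tx + RTT = 0.00430008 s.
Throughput = L / cycle = 6000 / 0.00430008 = 1.40 Mbps.

1.40 Mbps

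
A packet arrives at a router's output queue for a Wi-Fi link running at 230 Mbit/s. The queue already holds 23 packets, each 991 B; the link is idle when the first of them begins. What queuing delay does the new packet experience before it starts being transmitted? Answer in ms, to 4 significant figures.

0.7928 ms

Each queued packet: L/R = 7928/230000000 = 0.0344696 ms.
23 queued → 0.7928 ms.
Queuing delay = 0.7928 ms.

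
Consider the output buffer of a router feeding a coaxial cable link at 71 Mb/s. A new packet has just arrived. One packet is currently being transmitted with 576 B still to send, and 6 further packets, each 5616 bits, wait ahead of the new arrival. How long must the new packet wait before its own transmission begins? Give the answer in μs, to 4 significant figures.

Each queued packet: L/R = 5616/71000000 = 79.0986 μs.
6 queued → 474.592 μs.
Plus remaining 4608 bits of current packet: 64.9014 μs.
Queuing delay = 539.5 μs.

539.5 μs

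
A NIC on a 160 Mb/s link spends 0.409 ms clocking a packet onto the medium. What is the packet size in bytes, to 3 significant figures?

8180 bytes

L = R × t_tx = 160000000 b/s × 0.000409 s = 65440 bits.
In bytes: 65440 / 8 = 8180 bytes.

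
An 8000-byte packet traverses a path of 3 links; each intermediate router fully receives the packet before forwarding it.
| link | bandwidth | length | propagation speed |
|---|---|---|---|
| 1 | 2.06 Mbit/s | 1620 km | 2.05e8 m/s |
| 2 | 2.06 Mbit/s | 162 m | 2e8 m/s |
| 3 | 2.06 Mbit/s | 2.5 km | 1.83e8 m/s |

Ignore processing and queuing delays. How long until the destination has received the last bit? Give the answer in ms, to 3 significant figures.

101 ms

L = 8000 × 8 = 64000 bits.
Transmission delay per hop = L/R = 64000/2060000 = 31.068 ms; 3 hops → 93.2039 ms.
Propagation delays (d/s per hop): 7.90244, 0.00081, 0.0136612 ms; sum = 7.91691 ms.
End-to-end = 101 ms.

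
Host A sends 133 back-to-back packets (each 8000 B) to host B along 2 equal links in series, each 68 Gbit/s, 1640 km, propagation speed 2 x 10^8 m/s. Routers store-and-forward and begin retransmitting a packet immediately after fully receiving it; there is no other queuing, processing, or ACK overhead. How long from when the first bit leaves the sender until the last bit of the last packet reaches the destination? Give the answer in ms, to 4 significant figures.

Per-hop transmission t_tx = L/R = 64000/68000000000 = 0.000941176 ms.
Per-hop propagation t_prop = 1640000/200000000 = 8.2 ms.
Pipeline fill: first packet needs 2·t_tx to clear all hops; remaining 132 packets each add one t_tx.
Total = (2+133-1)·t_tx + 2·t_prop = 134·0.000941176 + 2·8.2 = 16.53 ms.

16.53 ms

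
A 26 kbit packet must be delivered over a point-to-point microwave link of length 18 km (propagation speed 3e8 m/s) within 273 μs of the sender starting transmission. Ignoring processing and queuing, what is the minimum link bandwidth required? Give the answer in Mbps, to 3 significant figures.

Propagation delay = 18000 / 300000000 = 60 μs.
Transmission budget = 273 − 60 = 213 μs.
R ≥ L / t_tx = 26000 bits / 0.000213 s = 122 Mbps.

122 Mbps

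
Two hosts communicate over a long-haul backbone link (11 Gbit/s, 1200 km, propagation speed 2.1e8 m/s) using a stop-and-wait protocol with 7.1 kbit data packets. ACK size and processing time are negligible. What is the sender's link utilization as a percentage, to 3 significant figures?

t_tx = L/R = 7100/11000000000 = 6.45455e-07 s.
t_prop = 1200000/210000000 = 0.00571429 s; RTT = 0.0114286 s.
Cycle = t_tx + RTT = 0.0114292 s.
Utilization = t_tx / cycle = 6.45455e-07/0.0114292 = 0.00565 %.

0.00565 %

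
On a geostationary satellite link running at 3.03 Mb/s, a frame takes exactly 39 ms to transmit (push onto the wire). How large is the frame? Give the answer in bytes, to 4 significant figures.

L = R × t_tx = 3030000 b/s × 0.039 s = 118170 bits.
In bytes: 118170 / 8 = 14770 bytes.

14770 bytes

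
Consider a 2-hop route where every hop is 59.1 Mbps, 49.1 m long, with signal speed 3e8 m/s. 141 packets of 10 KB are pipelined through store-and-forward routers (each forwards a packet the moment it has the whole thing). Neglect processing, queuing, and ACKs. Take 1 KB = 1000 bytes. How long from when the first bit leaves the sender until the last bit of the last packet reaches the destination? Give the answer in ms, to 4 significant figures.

Per-hop transmission t_tx = L/R = 80000/59100000 = 1.35364 ms.
Per-hop propagation t_prop = 49.1/300000000 = 0.000163667 ms.
Pipeline fill: first packet needs 2·t_tx to clear all hops; remaining 140 packets each add one t_tx.
Total = (2+141-1)·t_tx + 2·t_prop = 142·1.35364 + 2·0.000163667 = 192.2 ms.

192.2 ms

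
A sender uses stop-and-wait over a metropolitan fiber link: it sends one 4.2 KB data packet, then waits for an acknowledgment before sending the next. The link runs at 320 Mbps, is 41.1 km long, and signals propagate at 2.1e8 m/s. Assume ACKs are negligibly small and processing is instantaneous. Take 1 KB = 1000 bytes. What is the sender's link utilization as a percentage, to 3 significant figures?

t_tx = L/R = 33600/320000000 = 0.000105 s.
t_prop = 41100/210000000 = 0.000195714 s; RTT = 0.000391429 s.
Cycle = t_tx + RTT = 0.000496429 s.
Utilization = t_tx / cycle = 0.000105/0.000496429 = 21.2 %.

21.2 %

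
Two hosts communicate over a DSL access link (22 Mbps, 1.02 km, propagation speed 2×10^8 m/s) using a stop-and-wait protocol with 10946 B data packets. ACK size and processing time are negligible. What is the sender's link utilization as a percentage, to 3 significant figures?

t_tx = L/R = 87568/22000000 = 0.00398036 s.
t_prop = 1020/200000000 = 5.1e-06 s; RTT = 1.02e-05 s.
Cycle = t_tx + RTT = 0.00399056 s.
Utilization = t_tx / cycle = 0.00398036/0.00399056 = 99.7 %.

99.7 %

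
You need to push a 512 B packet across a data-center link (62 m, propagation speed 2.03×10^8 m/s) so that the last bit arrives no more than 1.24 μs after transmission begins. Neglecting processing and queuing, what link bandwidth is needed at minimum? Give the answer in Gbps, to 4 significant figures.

4.383 Gbps

L = 4096 bits.
Propagation delay = 62 / 2.03e+08 = 0.305419 μs.
Transmission budget = 1.24 − 0.305419 = 0.934581 μs.
R ≥ L / t_tx = 4096 bits / 9.34581e-07 s = 4.383 Gbps.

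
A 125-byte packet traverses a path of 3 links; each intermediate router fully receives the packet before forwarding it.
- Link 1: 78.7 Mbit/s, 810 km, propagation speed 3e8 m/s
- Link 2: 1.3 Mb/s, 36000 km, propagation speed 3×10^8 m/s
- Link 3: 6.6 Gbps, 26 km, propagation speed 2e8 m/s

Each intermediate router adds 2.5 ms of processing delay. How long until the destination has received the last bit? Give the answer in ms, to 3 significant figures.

L = 125 × 8 = 1000 bits.
Transmission delays (L/R per hop): 0.0127065, 0.769231, 0.000151515 ms; sum = 0.782089 ms.
Propagation delays (d/s per hop): 2.7, 120, 0.13 ms; sum = 122.83 ms.
Processing at 2 router(s): 2 × 2.5 ms = 5 ms.
End-to-end = 129 ms.

129 ms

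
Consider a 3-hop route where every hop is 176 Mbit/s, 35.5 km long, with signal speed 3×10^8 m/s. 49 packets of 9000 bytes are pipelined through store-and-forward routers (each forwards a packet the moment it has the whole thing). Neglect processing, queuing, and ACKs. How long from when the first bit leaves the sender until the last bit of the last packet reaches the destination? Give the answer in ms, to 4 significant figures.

Per-hop transmission t_tx = L/R = 72000/176000000 = 0.409091 ms.
Per-hop propagation t_prop = 35500/300000000 = 0.118333 ms.
Pipeline fill: first packet needs 3·t_tx to clear all hops; remaining 48 packets each add one t_tx.
Total = (3+49-1)·t_tx + 3·t_prop = 51·0.409091 + 3·0.118333 = 21.22 ms.

21.22 ms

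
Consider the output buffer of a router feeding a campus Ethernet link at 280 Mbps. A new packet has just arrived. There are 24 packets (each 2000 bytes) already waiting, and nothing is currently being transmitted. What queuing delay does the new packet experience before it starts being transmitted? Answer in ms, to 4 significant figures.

1.371 ms

Each queued packet: L/R = 16000/280000000 = 0.0571429 ms.
24 queued → 1.37143 ms.
Queuing delay = 1.371 ms.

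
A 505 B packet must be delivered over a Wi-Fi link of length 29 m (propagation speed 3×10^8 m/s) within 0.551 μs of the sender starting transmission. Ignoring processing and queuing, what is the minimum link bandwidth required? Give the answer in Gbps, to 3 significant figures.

8.89 Gbps

L = 4040 bits.
Propagation delay = 29 / 300000000 = 0.0966667 μs.
Transmission budget = 0.551 − 0.0966667 = 0.454333 μs.
R ≥ L / t_tx = 4040 bits / 4.54333e-07 s = 8.89 Gbps.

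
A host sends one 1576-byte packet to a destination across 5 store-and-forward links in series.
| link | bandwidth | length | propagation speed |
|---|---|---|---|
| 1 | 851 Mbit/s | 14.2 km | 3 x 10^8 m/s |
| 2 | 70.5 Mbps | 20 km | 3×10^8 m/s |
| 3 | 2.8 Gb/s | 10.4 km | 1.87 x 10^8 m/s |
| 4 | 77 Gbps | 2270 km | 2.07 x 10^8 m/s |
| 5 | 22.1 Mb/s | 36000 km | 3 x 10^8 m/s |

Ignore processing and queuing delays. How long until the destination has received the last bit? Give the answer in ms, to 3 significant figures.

132 ms

L = 1576 × 8 = 12608 bits.
Transmission delays (L/R per hop): 0.0148155, 0.178837, 0.00450286, 0.00016374, 0.570498 ms; sum = 0.768817 ms.
Propagation delays (d/s per hop): 0.0473333, 0.0666667, 0.055615, 10.9662, 120 ms; sum = 131.136 ms.
End-to-end = 132 ms.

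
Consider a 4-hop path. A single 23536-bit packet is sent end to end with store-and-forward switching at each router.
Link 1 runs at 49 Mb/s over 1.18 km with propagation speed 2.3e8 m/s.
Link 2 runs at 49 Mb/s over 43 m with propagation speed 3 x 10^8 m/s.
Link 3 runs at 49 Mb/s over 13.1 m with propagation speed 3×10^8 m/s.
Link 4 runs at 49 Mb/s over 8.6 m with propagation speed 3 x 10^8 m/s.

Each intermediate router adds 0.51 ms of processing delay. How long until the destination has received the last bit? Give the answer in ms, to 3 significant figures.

Transmission delay per hop = L/R = 23536/49000000 = 0.480327 ms; 4 hops → 1.92131 ms.
Propagation delays (d/s per hop): 0.00513043, 0.000143333, 4.36667e-05, 2.86667e-05 ms; sum = 0.0053461 ms.
Processing at 3 router(s): 3 × 0.51 ms = 1.53 ms.
End-to-end = 3.46 ms.

3.46 ms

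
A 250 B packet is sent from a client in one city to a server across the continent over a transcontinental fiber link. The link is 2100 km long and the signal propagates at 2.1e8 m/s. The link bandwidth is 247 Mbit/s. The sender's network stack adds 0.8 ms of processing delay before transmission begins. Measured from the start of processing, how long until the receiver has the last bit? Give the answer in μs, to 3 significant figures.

10800 μs

L = 250 × 8 = 2000 bits.
Transmission delay = L/R = 2000 / 247000000 = 8.09717 μs.
Propagation delay = d/s = 2100000 m / 210000000 m/s = 10000 μs.
Plus processing delay 0.8 ms = 800 μs.
Total = 10800 μs.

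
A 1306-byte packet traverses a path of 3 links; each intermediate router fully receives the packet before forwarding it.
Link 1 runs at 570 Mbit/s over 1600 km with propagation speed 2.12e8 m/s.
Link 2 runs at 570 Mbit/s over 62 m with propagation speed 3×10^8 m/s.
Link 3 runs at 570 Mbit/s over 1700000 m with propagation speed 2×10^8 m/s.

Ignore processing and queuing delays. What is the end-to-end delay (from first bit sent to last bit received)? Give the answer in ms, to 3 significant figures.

L = 1306 × 8 = 10448 bits.
Transmission delay per hop = L/R = 10448/570000000 = 0.0183298 ms; 3 hops → 0.0549895 ms.
Propagation delays (d/s per hop): 7.54717, 0.000206667, 8.5 ms; sum = 16.0474 ms.
End-to-end = 16.1 ms.

16.1 ms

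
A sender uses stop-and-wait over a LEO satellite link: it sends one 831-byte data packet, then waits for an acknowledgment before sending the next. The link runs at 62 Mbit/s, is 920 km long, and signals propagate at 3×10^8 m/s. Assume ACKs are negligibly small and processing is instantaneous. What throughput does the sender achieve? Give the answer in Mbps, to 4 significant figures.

1.065 Mbps

t_tx = L/R = 6648/62000000 = 0.000107226 s.
t_prop = 920000/300000000 = 0.00306667 s; RTT = 0.00613333 s.
Cycle = t_tx + RTT = 0.00624056 s.
Throughput = L / cycle = 6648 / 0.00624056 = 1.065 Mbps.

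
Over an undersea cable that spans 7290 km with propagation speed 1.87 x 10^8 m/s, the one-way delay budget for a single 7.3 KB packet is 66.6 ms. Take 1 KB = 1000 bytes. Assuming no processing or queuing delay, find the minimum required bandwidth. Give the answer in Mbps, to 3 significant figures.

2.11 Mbps

L = 58400 bits.
Propagation delay = 7290000 / 187000000 = 38.984 ms.
Transmission budget = 66.6 − 38.984 = 27.616 ms.
R ≥ L / t_tx = 58400 bits / 0.027616 s = 2.11 Mbps.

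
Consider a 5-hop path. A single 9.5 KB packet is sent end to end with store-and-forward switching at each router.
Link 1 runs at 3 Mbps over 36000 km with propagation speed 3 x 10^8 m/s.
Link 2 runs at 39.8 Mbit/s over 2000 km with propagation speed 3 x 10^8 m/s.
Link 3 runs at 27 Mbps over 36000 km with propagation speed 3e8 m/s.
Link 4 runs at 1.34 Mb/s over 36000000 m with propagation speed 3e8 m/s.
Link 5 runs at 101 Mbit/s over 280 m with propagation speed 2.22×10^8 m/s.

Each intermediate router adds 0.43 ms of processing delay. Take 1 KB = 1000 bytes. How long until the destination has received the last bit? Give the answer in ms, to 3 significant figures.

L = 76000 bits.
Transmission delays (L/R per hop): 25.3333, 1.90955, 2.81481, 56.7164, 0.752475 ms; sum = 87.5266 ms.
Propagation delays (d/s per hop): 120, 6.66667, 120, 120, 0.00126126 ms; sum = 366.668 ms.
Processing at 4 router(s): 4 × 0.43 ms = 1.72 ms.
End-to-end = 456 ms.

456 ms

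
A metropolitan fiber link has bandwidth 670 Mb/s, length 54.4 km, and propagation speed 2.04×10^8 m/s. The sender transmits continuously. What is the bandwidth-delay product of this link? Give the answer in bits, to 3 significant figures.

179000 bits

Propagation delay = 54400 / 204000000 = 0.000266667 s.
BDP = R × t_prop = 670000000 × 0.000266667 = 178667 bits.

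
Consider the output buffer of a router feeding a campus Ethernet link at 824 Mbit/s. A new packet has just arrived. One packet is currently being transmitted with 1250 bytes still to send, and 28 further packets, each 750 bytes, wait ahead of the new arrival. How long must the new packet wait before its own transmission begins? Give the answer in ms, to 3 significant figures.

0.216 ms

Each queued packet: L/R = 6000/824000000 = 0.00728155 ms.
28 queued → 0.203883 ms.
Plus remaining 10000 bits of current packet: 0.0121359 ms.
Queuing delay = 0.216 ms.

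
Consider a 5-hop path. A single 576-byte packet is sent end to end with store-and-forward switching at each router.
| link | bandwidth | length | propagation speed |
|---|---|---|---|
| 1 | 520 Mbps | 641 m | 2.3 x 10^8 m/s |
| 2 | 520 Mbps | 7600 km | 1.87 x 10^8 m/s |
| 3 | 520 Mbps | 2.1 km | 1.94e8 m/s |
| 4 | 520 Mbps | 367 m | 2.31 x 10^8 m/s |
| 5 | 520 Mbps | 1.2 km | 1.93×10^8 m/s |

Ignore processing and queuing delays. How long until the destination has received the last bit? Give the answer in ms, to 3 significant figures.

L = 576 × 8 = 4608 bits.
Transmission delay per hop = L/R = 4608/520000000 = 0.00886154 ms; 5 hops → 0.0443077 ms.
Propagation delays (d/s per hop): 0.00278696, 40.6417, 0.0108247, 0.00158874, 0.00621762 ms; sum = 40.6631 ms.
End-to-end = 40.7 ms.

40.7 ms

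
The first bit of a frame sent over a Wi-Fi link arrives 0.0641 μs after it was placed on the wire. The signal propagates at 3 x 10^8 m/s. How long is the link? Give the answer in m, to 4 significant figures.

d = s × t_prop = 300000000 × 6.41e-08 = 19.23 m.

19.23 m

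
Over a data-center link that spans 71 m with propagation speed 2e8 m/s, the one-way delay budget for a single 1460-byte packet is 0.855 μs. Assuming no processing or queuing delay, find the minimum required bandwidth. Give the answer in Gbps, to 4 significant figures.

23.36 Gbps

L = 11680 bits.
Propagation delay = 71 / 200000000 = 0.355 μs.
Transmission budget = 0.855 − 0.355 = 0.5 μs.
R ≥ L / t_tx = 11680 bits / 5e-07 s = 23.36 Gbps.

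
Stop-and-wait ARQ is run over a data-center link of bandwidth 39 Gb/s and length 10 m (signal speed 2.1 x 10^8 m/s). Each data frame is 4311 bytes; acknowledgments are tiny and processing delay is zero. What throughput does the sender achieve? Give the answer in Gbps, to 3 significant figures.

35.2 Gbps

t_tx = L/R = 34488/39000000000 = 8.84308e-07 s.
t_prop = 10/210000000 = 4.7619e-08 s; RTT = 9.52381e-08 s.
Cycle = t_tx + RTT = 9.79546e-07 s.
Throughput = L / cycle = 34488 / 9.79546e-07 = 35.2 Gbps.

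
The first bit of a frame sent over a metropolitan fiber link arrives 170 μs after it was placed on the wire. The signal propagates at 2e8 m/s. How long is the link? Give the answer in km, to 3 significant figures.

d = s × t_prop = 200000000 × 0.00017 = 34.0 km.

34.0 km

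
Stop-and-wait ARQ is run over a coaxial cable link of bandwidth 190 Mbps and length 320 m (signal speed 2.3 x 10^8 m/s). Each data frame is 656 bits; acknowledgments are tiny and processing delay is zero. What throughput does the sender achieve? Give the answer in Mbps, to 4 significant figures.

t_tx = L/R = 656/190000000 = 3.45263e-06 s.
t_prop = 320/2.3e+08 = 1.3913e-06 s; RTT = 2.78261e-06 s.
Cycle = t_tx + RTT = 6.23524e-06 s.
Throughput = L / cycle = 656 / 6.23524e-06 = 105.2 Mbps.

105.2 Mbps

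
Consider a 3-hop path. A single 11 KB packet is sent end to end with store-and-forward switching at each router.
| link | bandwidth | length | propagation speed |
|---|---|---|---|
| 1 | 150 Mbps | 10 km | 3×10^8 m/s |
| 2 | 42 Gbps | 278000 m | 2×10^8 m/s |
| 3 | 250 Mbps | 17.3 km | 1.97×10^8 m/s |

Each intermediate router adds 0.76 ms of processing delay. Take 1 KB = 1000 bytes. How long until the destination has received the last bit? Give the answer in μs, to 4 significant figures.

3972 μs

L = 88000 bits.
Transmission delays (L/R per hop): 586.667, 2.09524, 352 μs; sum = 940.762 μs.
Propagation delays (d/s per hop): 33.3333, 1390, 87.8173 μs; sum = 1511.15 μs.
Processing at 2 router(s): 2 × 0.76 ms = 1520 μs.
End-to-end = 3972 μs.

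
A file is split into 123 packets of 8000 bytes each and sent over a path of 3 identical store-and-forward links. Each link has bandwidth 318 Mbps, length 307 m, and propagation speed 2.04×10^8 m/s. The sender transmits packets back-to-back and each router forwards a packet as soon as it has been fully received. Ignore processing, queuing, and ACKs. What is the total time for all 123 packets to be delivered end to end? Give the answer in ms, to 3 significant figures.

Per-hop transmission t_tx = L/R = 64000/318000000 = 0.201258 ms.
Per-hop propagation t_prop = 307/204000000 = 0.0015049 ms.
Pipeline fill: first packet needs 3·t_tx to clear all hops; remaining 122 packets each add one t_tx.
Total = (3+123-1)·t_tx + 3·t_prop = 125·0.201258 + 3·0.0015049 = 25.2 ms.

25.2 ms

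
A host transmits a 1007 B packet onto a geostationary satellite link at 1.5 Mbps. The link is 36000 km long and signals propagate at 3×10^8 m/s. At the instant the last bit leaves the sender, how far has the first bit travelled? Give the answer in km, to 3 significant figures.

1610 km

t_tx = L/R = 8056/1500000 = 0.00537067 s.
Distance = s × t_tx = 300000000 × 0.00537067 = 1610 km.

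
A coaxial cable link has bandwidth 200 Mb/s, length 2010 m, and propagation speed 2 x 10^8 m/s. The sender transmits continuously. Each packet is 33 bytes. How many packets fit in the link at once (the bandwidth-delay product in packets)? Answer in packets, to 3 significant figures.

7.61 packets

Propagation delay = 2010 / 200000000 = 1.005e-05 s.
BDP = R × t_prop = 200000000 × 1.005e-05 = 2010 bits.
In packets of 264 bits: 7.61 packets.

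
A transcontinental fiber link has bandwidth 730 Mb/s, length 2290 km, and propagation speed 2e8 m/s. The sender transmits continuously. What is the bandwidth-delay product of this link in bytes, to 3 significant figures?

1040000 bytes

Propagation delay = 2290000 / 200000000 = 0.01145 s.
BDP = R × t_prop = 730000000 × 0.01145 = 8358500 bits.
In bytes: 8358500/8 = 1040000 bytes.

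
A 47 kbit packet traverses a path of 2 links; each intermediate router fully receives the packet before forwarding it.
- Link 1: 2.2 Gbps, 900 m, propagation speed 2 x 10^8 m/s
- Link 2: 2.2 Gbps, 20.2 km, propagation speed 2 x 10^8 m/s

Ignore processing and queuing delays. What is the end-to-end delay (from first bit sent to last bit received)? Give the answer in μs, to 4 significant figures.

148.2 μs

L = 47000 bits.
Transmission delay per hop = L/R = 47000/2200000000 = 21.3636 μs; 2 hops → 42.7273 μs.
Propagation delays (d/s per hop): 4.5, 101 μs; sum = 105.5 μs.
End-to-end = 148.2 μs.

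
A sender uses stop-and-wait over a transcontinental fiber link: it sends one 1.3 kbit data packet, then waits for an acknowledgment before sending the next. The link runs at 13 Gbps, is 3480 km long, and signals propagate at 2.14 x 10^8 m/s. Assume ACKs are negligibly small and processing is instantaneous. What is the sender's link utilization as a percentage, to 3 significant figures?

t_tx = L/R = 1300/13000000000 = 1e-07 s.
t_prop = 3480000/214000000 = 0.0162617 s; RTT = 0.0325234 s.
Cycle = t_tx + RTT = 0.0325235 s.
Utilization = t_tx / cycle = 1e-07/0.0325235 = 0.000307 %.

0.000307 %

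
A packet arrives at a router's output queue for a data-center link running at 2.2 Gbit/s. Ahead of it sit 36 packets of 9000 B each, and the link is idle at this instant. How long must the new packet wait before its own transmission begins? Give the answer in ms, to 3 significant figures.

1.18 ms

Each queued packet: L/R = 72000/2200000000 = 0.0327273 ms.
36 queued → 1.17818 ms.
Queuing delay = 1.18 ms.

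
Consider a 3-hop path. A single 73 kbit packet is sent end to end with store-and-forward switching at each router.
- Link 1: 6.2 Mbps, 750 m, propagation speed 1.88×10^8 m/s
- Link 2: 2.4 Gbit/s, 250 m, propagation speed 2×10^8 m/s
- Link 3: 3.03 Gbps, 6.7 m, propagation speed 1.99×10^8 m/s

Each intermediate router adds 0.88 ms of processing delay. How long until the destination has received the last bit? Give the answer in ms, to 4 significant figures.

13.59 ms

L = 73000 bits.
Transmission delays (L/R per hop): 11.7742, 0.0304167, 0.0240924 ms; sum = 11.8287 ms.
Propagation delays (d/s per hop): 0.00398936, 0.00125, 3.36683e-05 ms; sum = 0.00527303 ms.
Processing at 2 router(s): 2 × 0.88 ms = 1.76 ms.
End-to-end = 13.59 ms.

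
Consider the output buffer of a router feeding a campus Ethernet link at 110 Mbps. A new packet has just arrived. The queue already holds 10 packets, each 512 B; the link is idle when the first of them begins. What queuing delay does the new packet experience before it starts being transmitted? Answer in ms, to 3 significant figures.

Each queued packet: L/R = 4096/110000000 = 0.0372364 ms.
10 queued → 0.372364 ms.
Queuing delay = 0.372 ms.

0.372 ms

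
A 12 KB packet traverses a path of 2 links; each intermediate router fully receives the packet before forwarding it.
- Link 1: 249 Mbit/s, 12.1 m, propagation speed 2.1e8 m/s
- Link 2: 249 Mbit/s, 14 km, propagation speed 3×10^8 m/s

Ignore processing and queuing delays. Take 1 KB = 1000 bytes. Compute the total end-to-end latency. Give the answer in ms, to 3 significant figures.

L = 96000 bits.
Transmission delay per hop = L/R = 96000/249000000 = 0.385542 ms; 2 hops → 0.771084 ms.
Propagation delays (d/s per hop): 5.7619e-05, 0.0466667 ms; sum = 0.0467243 ms.
End-to-end = 0.818 ms.

0.818 ms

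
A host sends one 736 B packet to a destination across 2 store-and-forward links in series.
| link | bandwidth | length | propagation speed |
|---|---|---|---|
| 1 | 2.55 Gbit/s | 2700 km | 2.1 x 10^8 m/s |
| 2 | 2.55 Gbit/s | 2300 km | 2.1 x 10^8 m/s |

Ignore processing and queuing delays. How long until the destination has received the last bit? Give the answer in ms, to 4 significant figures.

23.81 ms

L = 736 × 8 = 5888 bits.
Transmission delay per hop = L/R = 5888/2550000000 = 0.00230902 ms; 2 hops → 0.00461804 ms.
Propagation delays (d/s per hop): 12.8571, 10.9524 ms; sum = 23.8095 ms.
End-to-end = 23.81 ms.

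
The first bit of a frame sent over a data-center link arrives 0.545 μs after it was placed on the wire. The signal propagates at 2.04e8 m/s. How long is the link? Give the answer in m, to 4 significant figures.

111.2 m

d = s × t_prop = 204000000 × 5.45e-07 = 111.2 m.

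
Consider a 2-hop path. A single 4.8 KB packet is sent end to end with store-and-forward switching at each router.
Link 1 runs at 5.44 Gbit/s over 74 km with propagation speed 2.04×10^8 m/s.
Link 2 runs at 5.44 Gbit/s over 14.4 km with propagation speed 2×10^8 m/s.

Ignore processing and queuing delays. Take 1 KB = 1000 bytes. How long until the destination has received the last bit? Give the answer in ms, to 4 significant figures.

0.4489 ms

L = 38400 bits.
Transmission delay per hop = L/R = 38400/5440000000 = 0.00705882 ms; 2 hops → 0.0141176 ms.
Propagation delays (d/s per hop): 0.362745, 0.072 ms; sum = 0.434745 ms.
End-to-end = 0.4489 ms.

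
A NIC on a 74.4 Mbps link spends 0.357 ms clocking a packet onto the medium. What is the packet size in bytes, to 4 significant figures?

L = R × t_tx = 74400000 b/s × 0.000357 s = 26560.8 bits.
In bytes: 26560.8 / 8 = 3320 bytes.

3320 bytes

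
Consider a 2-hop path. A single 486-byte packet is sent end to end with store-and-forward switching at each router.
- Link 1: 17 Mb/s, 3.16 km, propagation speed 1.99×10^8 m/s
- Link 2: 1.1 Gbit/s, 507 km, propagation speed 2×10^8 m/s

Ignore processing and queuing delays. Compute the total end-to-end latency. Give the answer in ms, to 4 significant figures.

L = 486 × 8 = 3888 bits.
Transmission delays (L/R per hop): 0.228706, 0.00353455 ms; sum = 0.23224 ms.
Propagation delays (d/s per hop): 0.0158794, 2.535 ms; sum = 2.55088 ms.
End-to-end = 2.783 ms.

2.783 ms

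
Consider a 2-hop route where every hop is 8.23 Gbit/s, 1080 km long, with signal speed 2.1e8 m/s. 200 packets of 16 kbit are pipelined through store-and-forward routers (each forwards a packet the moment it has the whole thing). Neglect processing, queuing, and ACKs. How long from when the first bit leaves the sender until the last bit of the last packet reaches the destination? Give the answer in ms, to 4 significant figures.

10.68 ms

Per-hop transmission t_tx = L/R = 16000/8230000000 = 0.00194411 ms.
Per-hop propagation t_prop = 1080000/210000000 = 5.14286 ms.
Pipeline fill: first packet needs 2·t_tx to clear all hops; remaining 199 packets each add one t_tx.
Total = (2+200-1)·t_tx + 2·t_prop = 201·0.00194411 + 2·5.14286 = 10.68 ms.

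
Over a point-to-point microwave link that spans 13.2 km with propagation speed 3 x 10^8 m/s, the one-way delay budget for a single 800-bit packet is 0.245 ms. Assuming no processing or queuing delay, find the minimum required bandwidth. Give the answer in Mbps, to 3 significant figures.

3.98 Mbps

Propagation delay = 13200 / 300000000 = 0.044 ms.
Transmission budget = 0.245 − 0.044 = 0.201 ms.
R ≥ L / t_tx = 800 bits / 0.000201 s = 3.98 Mbps.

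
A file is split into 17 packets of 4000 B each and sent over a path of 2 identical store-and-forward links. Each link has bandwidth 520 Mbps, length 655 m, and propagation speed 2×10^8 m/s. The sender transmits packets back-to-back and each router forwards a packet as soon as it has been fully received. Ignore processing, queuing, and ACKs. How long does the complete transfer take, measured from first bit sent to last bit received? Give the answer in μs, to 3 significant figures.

Per-hop transmission t_tx = L/R = 32000/520000000 = 61.5385 μs.
Per-hop propagation t_prop = 655/200000000 = 3.275 μs.
Pipeline fill: first packet needs 2·t_tx to clear all hops; remaining 16 packets each add one t_tx.
Total = (2+17-1)·t_tx + 2·t_prop = 18·61.5385 + 2·3.275 = 1110 μs.

1110 μs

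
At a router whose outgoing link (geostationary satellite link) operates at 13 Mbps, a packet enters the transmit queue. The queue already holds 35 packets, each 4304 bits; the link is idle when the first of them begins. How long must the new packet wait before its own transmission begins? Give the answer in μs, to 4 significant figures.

Each queued packet: L/R = 4304/13000000 = 331.077 μs.
35 queued → 11587.7 μs.
Queuing delay = 11590 μs.

11590 μs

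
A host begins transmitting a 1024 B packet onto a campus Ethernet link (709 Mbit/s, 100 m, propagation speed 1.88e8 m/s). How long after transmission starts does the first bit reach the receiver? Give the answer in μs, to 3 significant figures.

First bit experiences only propagation delay: d/s = 100/188000000 = 0.532 μs.

0.532 μs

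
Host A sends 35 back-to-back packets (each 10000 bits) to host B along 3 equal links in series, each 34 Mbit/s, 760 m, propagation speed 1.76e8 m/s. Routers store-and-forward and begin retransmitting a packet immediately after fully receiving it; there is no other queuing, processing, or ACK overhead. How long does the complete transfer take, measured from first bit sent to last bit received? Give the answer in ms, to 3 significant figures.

Per-hop transmission t_tx = L/R = 10000/34000000 = 0.294118 ms.
Per-hop propagation t_prop = 760/176000000 = 0.00431818 ms.
Pipeline fill: first packet needs 3·t_tx to clear all hops; remaining 34 packets each add one t_tx.
Total = (3+35-1)·t_tx + 3·t_prop = 37·0.294118 + 3·0.00431818 = 10.9 ms.

10.9 ms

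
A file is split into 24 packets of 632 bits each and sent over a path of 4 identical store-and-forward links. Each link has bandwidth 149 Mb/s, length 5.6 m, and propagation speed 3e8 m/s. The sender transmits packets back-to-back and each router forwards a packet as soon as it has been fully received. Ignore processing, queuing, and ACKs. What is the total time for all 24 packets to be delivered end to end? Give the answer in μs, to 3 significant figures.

Per-hop transmission t_tx = L/R = 632/149000000 = 4.24161 μs.
Per-hop propagation t_prop = 5.6/300000000 = 0.0186667 μs.
Pipeline fill: first packet needs 4·t_tx to clear all hops; remaining 23 packets each add one t_tx.
Total = (4+24-1)·t_tx + 4·t_prop = 27·4.24161 + 4·0.0186667 = 115 μs.

115 μs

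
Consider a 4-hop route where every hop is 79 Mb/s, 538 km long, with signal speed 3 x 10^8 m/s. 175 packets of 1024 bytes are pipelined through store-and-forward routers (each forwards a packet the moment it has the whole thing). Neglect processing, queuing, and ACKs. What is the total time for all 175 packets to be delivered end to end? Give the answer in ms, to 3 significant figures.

25.6 ms

Per-hop transmission t_tx = L/R = 8192/79000000 = 0.103696 ms.
Per-hop propagation t_prop = 538000/300000000 = 1.79333 ms.
Pipeline fill: first packet needs 4·t_tx to clear all hops; remaining 174 packets each add one t_tx.
Total = (4+175-1)·t_tx + 4·t_prop = 178·0.103696 + 4·1.79333 = 25.6 ms.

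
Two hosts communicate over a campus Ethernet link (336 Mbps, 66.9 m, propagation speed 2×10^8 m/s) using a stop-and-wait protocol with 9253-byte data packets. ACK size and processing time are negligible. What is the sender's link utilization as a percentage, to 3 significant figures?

99.7 %

t_tx = L/R = 74024/336000000 = 0.00022031 s.
t_prop = 66.9/200000000 = 3.345e-07 s; RTT = 6.69e-07 s.
Cycle = t_tx + RTT = 0.000220979 s.
Utilization = t_tx / cycle = 0.00022031/0.000220979 = 99.7 %.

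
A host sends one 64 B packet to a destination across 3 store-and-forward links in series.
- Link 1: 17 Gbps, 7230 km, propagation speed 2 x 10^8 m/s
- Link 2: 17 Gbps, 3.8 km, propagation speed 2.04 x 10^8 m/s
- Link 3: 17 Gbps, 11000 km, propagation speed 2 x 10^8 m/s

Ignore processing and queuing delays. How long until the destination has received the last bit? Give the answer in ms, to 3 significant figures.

91.2 ms

L = 64 × 8 = 512 bits.
Transmission delay per hop = L/R = 512/17000000000 = 3.01176e-05 ms; 3 hops → 9.03529e-05 ms.
Propagation delays (d/s per hop): 36.15, 0.0186275, 55 ms; sum = 91.1686 ms.
End-to-end = 91.2 ms.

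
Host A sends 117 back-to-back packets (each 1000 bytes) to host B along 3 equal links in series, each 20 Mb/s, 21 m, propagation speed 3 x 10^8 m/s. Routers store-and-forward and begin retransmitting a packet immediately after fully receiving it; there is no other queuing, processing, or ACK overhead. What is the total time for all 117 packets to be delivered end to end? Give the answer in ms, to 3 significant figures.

47.6 ms

Per-hop transmission t_tx = L/R = 8000/20000000 = 0.4 ms.
Per-hop propagation t_prop = 21/300000000 = 7e-05 ms.
Pipeline fill: first packet needs 3·t_tx to clear all hops; remaining 116 packets each add one t_tx.
Total = (3+117-1)·t_tx + 3·t_prop = 119·0.4 + 3·7e-05 = 47.6 ms.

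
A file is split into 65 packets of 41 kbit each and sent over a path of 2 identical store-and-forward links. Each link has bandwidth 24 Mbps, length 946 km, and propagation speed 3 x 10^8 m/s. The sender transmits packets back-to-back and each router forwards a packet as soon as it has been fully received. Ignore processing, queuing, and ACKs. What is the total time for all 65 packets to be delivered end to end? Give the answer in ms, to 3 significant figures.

Per-hop transmission t_tx = L/R = 41000/24000000 = 1.70833 ms.
Per-hop propagation t_prop = 946000/300000000 = 3.15333 ms.
Pipeline fill: first packet needs 2·t_tx to clear all hops; remaining 64 packets each add one t_tx.
Total = (2+65-1)·t_tx + 2·t_prop = 66·1.70833 + 2·3.15333 = 119 ms.

119 ms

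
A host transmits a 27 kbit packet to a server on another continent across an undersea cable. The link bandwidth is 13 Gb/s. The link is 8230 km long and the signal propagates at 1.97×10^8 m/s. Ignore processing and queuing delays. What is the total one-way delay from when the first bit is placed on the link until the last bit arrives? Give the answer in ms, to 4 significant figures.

41.78 ms

L = 27000 bits.
Transmission delay = L/R = 27000 / 13000000000 = 0.00207692 ms.
Propagation delay = d/s = 8230000 m / 197000000 m/s = 41.7766 ms.
Total = 41.78 ms.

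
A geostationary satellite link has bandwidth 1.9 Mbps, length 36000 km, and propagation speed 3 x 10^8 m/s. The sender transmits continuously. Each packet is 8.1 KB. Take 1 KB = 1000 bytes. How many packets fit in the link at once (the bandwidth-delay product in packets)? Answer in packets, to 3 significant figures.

3.52 packets

Propagation delay = 36000000 / 300000000 = 0.12 s.
BDP = R × t_prop = 1900000 × 0.12 = 228000 bits.
In packets of 64800 bits: 3.52 packets.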